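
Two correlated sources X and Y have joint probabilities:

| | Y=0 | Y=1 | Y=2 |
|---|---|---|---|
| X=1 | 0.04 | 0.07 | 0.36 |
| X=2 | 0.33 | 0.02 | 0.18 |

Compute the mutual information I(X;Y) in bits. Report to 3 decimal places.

0.250 bits

Marginals: p(X) = (0.4700, 0.5300), p(Y) = (0.3700, 0.0900, 0.5400).
I(X;Y) = Σ p(x,y)·log₂[p(x,y)/(p(x)p(y))].
  (1,0): 0.04·log₂(0.2300) = -0.0848
  (1,1): 0.07·log₂(1.6548) = 0.0509
  (1,2): 0.36·log₂(1.4184) = 0.1815
  (2,0): 0.33·log₂(1.6828) = 0.2478
  (2,1): 0.02·log₂(0.4193) = -0.0251
  (2,2): 0.18·log₂(0.6289) = -0.1204
Sum = 0.250 bits.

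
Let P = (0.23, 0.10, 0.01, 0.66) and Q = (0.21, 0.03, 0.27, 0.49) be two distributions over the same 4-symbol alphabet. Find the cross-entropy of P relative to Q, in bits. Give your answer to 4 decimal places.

H(P,Q) = −Σ p·log₂ q.
  −0.23·log₂(0.21) = 0.51785
  −0.10·log₂(0.03) = 0.50589
  −0.01·log₂(0.27) = 0.01889
  −0.66·log₂(0.49) = 0.67924
H(P,Q) = 1.7219 bits.

1.7219 bits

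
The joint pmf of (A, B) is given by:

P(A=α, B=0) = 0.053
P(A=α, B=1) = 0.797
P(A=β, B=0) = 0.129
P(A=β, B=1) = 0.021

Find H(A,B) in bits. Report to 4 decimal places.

H(A,B) = −Σ p(x,y)·log₂ p(x,y) over all 4 cells.
  cell (α,0): −0.053·log₂0.053 = 0.22461
  cell (α,1): −0.797·log₂0.797 = 0.26090
  cell (β,0): −0.129·log₂0.129 = 0.38114
  cell (β,1): −0.021·log₂0.021 = 0.11704
Sum = 0.9837 bits.

0.9837 bits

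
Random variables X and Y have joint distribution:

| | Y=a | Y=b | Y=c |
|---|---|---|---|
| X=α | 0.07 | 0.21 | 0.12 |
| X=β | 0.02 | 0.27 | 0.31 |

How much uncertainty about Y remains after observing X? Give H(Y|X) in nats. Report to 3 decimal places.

0.890 nats

Chain rule: H(Y|X) = H(X,Y) − H(X).
Marginals: p(X) = (0.4000, 0.6000), p(Y) = (0.0900, 0.4800, 0.4300).
H(X,Y) = 1.5631 nats; H(X) = 0.6730 nats.
H(Y|X) = 1.5631 − 0.6730 = 0.890 nats.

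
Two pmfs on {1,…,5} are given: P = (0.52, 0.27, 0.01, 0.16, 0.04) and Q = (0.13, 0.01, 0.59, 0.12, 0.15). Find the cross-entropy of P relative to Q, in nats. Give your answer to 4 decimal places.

2.7247 nats

H(P,Q) = −Σ p·ln q.
  −0.52·ln(0.13) = 1.06091
  −0.27·ln(0.01) = 1.24340
  −0.01·ln(0.59) = 0.00528
  −0.16·ln(0.12) = 0.33924
  −0.04·ln(0.15) = 0.07588
H(P,Q) = 2.7247 nats.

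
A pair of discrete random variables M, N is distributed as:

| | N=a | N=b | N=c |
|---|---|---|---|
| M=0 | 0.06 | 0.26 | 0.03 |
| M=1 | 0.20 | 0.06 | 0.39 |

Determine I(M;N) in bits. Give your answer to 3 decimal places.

0.353 bits

Marginals: p(M) = (0.3500, 0.6500), p(N) = (0.2600, 0.3200, 0.4200).
I(M;N) = H(M) + H(N) − H(M,N).
H(M) = 0.9341, H(N) = 1.5570, H(M,N) = 2.1383.
I(M;N) = 0.9341 + 1.5570 − 2.1383 = 0.353 bits.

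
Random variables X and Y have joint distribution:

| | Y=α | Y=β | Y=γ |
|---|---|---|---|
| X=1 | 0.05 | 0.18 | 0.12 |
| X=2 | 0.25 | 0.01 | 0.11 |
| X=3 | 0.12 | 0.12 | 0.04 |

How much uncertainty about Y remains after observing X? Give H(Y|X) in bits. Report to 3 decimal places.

Marginals: p(X) = (0.3500, 0.3700, 0.2800), p(Y) = (0.4200, 0.3100, 0.2700).
H(Y|X) = Σ p(X) · H(Y|X=·).
  X=1: p=0.3500, H(Y|X=1) = 1.4239
  X=2: p=0.3700, H(Y|X=2) = 1.0432
  X=3: p=0.2800, H(Y|X=3) = 1.4488
Weighted sum = 1.290 bits.

1.290 bits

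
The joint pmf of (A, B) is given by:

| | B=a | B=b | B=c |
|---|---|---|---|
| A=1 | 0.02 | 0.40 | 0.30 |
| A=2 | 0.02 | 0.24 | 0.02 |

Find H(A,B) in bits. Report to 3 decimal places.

H(A,B) = −Σ p(x,y)·log₂ p(x,y) over all 6 cells.
  cell (1,a): −0.02·log₂0.02 = 0.1129
  cell (1,b): −0.40·log₂0.40 = 0.5288
  cell (1,c): −0.30·log₂0.30 = 0.5211
  cell (2,a): −0.02·log₂0.02 = 0.1129
  cell (2,b): −0.24·log₂0.24 = 0.4941
  cell (2,c): −0.02·log₂0.02 = 0.1129
Sum = 1.883 bits.

1.883 bits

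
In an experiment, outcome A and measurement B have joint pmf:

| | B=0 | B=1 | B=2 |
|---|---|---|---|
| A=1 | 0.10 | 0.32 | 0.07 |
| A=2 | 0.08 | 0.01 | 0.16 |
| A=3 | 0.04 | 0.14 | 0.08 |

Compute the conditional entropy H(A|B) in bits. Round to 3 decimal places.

Chain rule: H(A|B) = H(A,B) − H(B).
Marginals: p(A) = (0.4900, 0.2500, 0.2600), p(B) = (0.2200, 0.4700, 0.3100).
H(A,B) = 2.7821 bits; H(B) = 1.5163 bits.
H(A|B) = 2.7821 − 1.5163 = 1.266 bits.

1.266 bits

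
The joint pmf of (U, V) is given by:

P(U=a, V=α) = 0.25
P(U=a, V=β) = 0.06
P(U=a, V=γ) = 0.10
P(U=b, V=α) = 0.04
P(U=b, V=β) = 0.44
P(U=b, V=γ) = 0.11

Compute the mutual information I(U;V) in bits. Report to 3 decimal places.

Marginals: p(U) = (0.4100, 0.5900), p(V) = (0.2900, 0.5000, 0.2100).
I(U;V) = Σ p(x,y)·log₂[p(x,y)/(p(x)p(y))].
  (a,α): 0.25·log₂(2.1026) = 0.2680
  (a,β): 0.06·log₂(0.2927) = -0.1064
  (a,γ): 0.10·log₂(1.1614) = 0.0216
  (b,α): 0.04·log₂(0.2338) = -0.0839
  (b,β): 0.44·log₂(1.4915) = 0.2538
  (b,γ): 0.11·log₂(0.8878) = -0.0189
Sum = 0.334 bits.

0.334 bits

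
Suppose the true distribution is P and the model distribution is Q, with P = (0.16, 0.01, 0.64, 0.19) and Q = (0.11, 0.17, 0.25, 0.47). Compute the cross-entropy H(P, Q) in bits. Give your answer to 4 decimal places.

2.0220 bits

H(P,Q) = −Σ p·log₂ q.
  −0.16·log₂(0.11) = 0.50951
  −0.01·log₂(0.17) = 0.02556
  −0.64·log₂(0.25) = 1.28000
  −0.19·log₂(0.47) = 0.20696
H(P,Q) = 2.0220 bits.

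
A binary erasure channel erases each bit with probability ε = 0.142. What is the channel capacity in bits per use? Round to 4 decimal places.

Binary erasure channel: capacity C = 1 − ε.
C = 1 − 0.142 = 0.8580 bits per channel use.

0.8580 bits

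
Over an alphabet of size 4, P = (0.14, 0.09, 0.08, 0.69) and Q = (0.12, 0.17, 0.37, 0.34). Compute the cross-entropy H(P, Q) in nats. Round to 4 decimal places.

1.2802 nats

H(P,Q) = −Σ p·ln q.
  −0.14·ln(0.12) = 0.29684
  −0.09·ln(0.17) = 0.15948
  −0.08·ln(0.37) = 0.07954
  −0.69·ln(0.34) = 0.74438
H(P,Q) = 1.2802 nats.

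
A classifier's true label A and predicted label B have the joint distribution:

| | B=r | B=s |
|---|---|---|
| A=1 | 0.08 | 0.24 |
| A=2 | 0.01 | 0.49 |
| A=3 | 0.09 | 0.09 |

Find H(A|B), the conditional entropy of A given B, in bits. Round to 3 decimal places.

Chain rule: H(A|B) = H(A,B) − H(B).
Marginals: p(A) = (0.3200, 0.5000, 0.1800), p(B) = (0.1800, 0.8200).
H(A,B) = 1.9817 bits; H(B) = 0.6801 bits.
H(A|B) = 1.9817 − 0.6801 = 1.302 bits.

1.302 bits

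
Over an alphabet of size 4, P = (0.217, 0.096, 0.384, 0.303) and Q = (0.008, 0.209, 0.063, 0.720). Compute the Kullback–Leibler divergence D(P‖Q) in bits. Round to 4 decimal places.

D(P‖Q) = Σ p·log₂(p/q).
  0.217·log₂(0.217/0.008) = 1.03326
  0.096·log₂(0.096/0.209) = -0.10775
  0.384·log₂(0.384/0.063) = 1.00135
  0.303·log₂(0.303/0.720) = -0.37835
D(P‖Q) = 1.5485 bits.

1.5485 bits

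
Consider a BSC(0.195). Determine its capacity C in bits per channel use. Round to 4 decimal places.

0.2882 bits

Binary symmetric channel: C = 1 − h₂(ε) where h₂ is the binary entropy function.
h₂(0.195) = −0.195·log₂0.195 − 0.805·log₂0.805 = 0.7118.
C = 1 − 0.7118 = 0.2882 bits per channel use.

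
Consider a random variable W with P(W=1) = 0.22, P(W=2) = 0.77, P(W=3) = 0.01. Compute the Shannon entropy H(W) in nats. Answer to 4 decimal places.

H(W) = −Σ p·ln p.
  −(0.22)·ln(0.22) = 0.33311
  −(0.77)·ln(0.77) = 0.20125
  −(0.01)·ln(0.01) = 0.04605
Sum: 0.33311 + 0.20125 + 0.04605 = 0.5804 nats.

0.5804 nats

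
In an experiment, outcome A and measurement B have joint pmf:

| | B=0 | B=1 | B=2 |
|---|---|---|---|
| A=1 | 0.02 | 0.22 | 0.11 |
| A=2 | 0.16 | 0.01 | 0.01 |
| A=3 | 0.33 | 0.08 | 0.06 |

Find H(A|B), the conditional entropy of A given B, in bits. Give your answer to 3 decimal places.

Marginals: p(A) = (0.3500, 0.1800, 0.4700), p(B) = (0.5100, 0.3100, 0.1800).
H(A|B) = Σ p(B) · H(A|B=·).
  B=0: p=0.5100, H(A|B=0) = 1.1143
  B=1: p=0.3100, H(A|B=1) = 1.0152
  B=2: p=0.1800, H(A|B=2) = 1.1942
Weighted sum = 1.098 bits.

1.098 bits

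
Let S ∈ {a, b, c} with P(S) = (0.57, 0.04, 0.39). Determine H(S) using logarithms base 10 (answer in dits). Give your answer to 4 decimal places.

H(S) = −Σ p·log₁₀ p.
  −(0.57)·log₁₀(0.57) = 0.13915
  −(0.04)·log₁₀(0.04) = 0.05592
  −(0.39)·log₁₀(0.39) = 0.15948
Sum: 0.13915 + 0.05592 + 0.15948 = 0.3546 dits.

0.3546 dits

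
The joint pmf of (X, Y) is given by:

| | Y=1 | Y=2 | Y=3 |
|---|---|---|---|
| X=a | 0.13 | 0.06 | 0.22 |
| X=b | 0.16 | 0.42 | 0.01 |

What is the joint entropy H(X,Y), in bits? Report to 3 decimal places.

H(X,Y) = −Σ p(x,y)·log₂ p(x,y) over all 6 cells.
  cell (a,1): −0.13·log₂0.13 = 0.3826
  cell (a,2): −0.06·log₂0.06 = 0.2435
  cell (a,3): −0.22·log₂0.22 = 0.4806
  cell (b,1): −0.16·log₂0.16 = 0.4230
  cell (b,2): −0.42·log₂0.42 = 0.5256
  cell (b,3): −0.01·log₂0.01 = 0.0664
Sum = 2.122 bits.

2.122 bits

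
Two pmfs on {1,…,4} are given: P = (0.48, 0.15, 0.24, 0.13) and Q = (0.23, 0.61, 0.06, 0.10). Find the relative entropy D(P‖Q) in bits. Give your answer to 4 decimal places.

D(P‖Q) = Σ p·log₂(p/q).
  0.48·log₂(0.48/0.23) = 0.50947
  0.15·log₂(0.15/0.61) = -0.30358
  0.24·log₂(0.24/0.06) = 0.48000
  0.13·log₂(0.13/0.10) = 0.04921
D(P‖Q) = 0.7351 bits.

0.7351 bits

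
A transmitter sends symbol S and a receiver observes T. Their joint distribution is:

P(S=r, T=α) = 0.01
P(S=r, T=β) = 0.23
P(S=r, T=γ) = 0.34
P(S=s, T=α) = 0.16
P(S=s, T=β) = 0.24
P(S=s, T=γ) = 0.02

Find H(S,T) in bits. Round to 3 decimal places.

2.113 bits

H(S,T) = −Σ p(x,y)·log₂ p(x,y) over all 6 cells.
  cell (r,α): −0.01·log₂0.01 = 0.0664
  cell (r,β): −0.23·log₂0.23 = 0.4877
  cell (r,γ): −0.34·log₂0.34 = 0.5292
  cell (s,α): −0.16·log₂0.16 = 0.4230
  cell (s,β): −0.24·log₂0.24 = 0.4941
  cell (s,γ): −0.02·log₂0.02 = 0.1129
Sum = 2.113 bits.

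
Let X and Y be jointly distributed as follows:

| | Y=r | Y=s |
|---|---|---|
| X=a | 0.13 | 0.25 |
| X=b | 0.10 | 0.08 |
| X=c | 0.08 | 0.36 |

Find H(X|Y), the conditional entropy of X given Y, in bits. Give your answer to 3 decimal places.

1.435 bits

Chain rule: H(X|Y) = H(X,Y) − H(Y).
Marginals: p(X) = (0.3800, 0.1800, 0.4400), p(Y) = (0.3100, 0.6900).
H(X,Y) = 2.3285 bits; H(Y) = 0.8932 bits.
H(X|Y) = 2.3285 − 0.8932 = 1.435 bits.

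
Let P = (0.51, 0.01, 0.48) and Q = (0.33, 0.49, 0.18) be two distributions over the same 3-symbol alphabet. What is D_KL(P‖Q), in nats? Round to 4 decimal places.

0.6539 nats

D(P‖Q) = Σ p·ln(p/q).
  0.51·ln(0.51/0.33) = 0.22201
  0.01·ln(0.01/0.49) = -0.03892
  0.48·ln(0.48/0.18) = 0.47080
D(P‖Q) = 0.6539 nats.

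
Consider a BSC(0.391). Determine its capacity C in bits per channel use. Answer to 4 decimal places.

Binary symmetric channel: C = 1 − h₂(ε) where h₂ is the binary entropy function.
h₂(0.391) = −0.391·log₂0.391 − 0.609·log₂0.609 = 0.9654.
C = 1 − 0.9654 = 0.0346 bits per channel use.

0.0346 bits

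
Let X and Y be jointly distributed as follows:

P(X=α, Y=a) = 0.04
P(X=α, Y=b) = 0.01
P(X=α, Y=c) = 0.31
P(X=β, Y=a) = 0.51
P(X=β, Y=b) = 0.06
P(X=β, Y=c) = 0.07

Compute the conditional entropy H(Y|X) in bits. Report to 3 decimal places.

0.841 bits

Marginals: p(X) = (0.3600, 0.6400), p(Y) = (0.5500, 0.0700, 0.3800).
H(Y|X) = Σ p(X) · H(Y|X=·).
  X=α: p=0.3600, H(Y|X=α) = 0.6816
  X=β: p=0.6400, H(Y|X=β) = 0.9304
Weighted sum = 0.841 bits.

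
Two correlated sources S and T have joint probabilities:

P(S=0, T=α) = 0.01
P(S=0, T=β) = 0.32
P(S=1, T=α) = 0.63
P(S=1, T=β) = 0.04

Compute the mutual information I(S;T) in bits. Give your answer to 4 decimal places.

Marginals: p(S) = (0.3300, 0.6700), p(T) = (0.6400, 0.3600).
I(S;T) = Σ p(x,y)·log₂[p(x,y)/(p(x)p(y))].
  (0,α): 0.01·log₂(0.0473) = -0.04401
  (0,β): 0.32·log₂(2.6936) = 0.45745
  (1,α): 0.63·log₂(1.4692) = 0.34968
  (1,β): 0.04·log₂(0.1658) = -0.10369
Sum = 0.6594 bits.

0.6594 bits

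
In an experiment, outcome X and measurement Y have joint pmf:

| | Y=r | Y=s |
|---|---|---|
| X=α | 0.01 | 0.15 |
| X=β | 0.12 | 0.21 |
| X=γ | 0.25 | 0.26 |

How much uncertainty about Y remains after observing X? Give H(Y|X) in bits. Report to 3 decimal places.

0.876 bits

Marginals: p(X) = (0.1600, 0.3300, 0.5100), p(Y) = (0.3800, 0.6200).
H(Y|X) = Σ p(X) · H(Y|X=·).
  X=α: p=0.1600, H(Y|X=α) = 0.3373
  X=β: p=0.3300, H(Y|X=β) = 0.9457
  X=γ: p=0.5100, H(Y|X=γ) = 0.9997
Weighted sum = 0.876 bits.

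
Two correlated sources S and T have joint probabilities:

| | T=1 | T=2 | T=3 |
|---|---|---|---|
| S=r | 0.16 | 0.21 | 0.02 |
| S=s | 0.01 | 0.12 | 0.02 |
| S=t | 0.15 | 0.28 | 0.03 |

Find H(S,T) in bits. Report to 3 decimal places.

H(S,T) = −Σ p(x,y)·log₂ p(x,y) over all 9 cells.
  cell (r,1): −0.16·log₂0.16 = 0.4230
  cell (r,2): −0.21·log₂0.21 = 0.4728
  cell (r,3): −0.02·log₂0.02 = 0.1129
  cell (s,1): −0.01·log₂0.01 = 0.0664
  cell (s,2): −0.12·log₂0.12 = 0.3671
  cell (s,3): −0.02·log₂0.02 = 0.1129
  cell (t,1): −0.15·log₂0.15 = 0.4105
  cell (t,2): −0.28·log₂0.28 = 0.5142
  cell (t,3): −0.03·log₂0.03 = 0.1518
Sum = 2.632 bits.

2.632 bits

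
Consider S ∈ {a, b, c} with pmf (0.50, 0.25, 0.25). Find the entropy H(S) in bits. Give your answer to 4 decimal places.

1.5000 bits

H(S) = −Σ p·log₂ p.
  −(0.50)·log₂(0.50) = 0.50000
  −(0.25)·log₂(0.25) = 0.50000
  −(0.25)·log₂(0.25) = 0.50000
Sum: 0.50000 + 0.50000 + 0.50000 = 1.5000 bits.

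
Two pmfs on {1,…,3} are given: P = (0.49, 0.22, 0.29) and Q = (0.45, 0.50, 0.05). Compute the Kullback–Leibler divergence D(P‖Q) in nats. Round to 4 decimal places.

D(P‖Q) = Σ p·ln(p/q).
  0.49·ln(0.49/0.45) = 0.04173
  0.22·ln(0.22/0.50) = -0.18062
  0.29·ln(0.29/0.05) = 0.50978
D(P‖Q) = 0.3709 nats.

0.3709 nats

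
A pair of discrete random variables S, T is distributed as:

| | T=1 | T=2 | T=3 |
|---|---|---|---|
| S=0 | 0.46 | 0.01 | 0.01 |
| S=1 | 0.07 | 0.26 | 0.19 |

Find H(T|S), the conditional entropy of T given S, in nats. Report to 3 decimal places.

0.609 nats

Marginals: p(S) = (0.4800, 0.5200), p(T) = (0.5300, 0.2700, 0.2000).
H(T|S) = Σ p(S) · H(T|S=·).
  S=0: p=0.4800, H(T|S=0) = 0.2021
  S=1: p=0.5200, H(T|S=1) = 0.9844
Weighted sum = 0.609 nats.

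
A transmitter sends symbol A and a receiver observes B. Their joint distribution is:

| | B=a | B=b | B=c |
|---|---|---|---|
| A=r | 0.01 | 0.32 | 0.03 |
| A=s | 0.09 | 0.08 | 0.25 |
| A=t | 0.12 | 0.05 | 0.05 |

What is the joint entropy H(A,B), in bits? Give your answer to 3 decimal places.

H(A,B) = −Σ p(x,y)·log₂ p(x,y) over all 9 cells.
  cell (r,a): −0.01·log₂0.01 = 0.0664
  cell (r,b): −0.32·log₂0.32 = 0.5260
  cell (r,c): −0.03·log₂0.03 = 0.1518
  cell (s,a): −0.09·log₂0.09 = 0.3127
  cell (s,b): −0.08·log₂0.08 = 0.2915
  cell (s,c): −0.25·log₂0.25 = 0.5000
  cell (t,a): −0.12·log₂0.12 = 0.3671
  cell (t,b): −0.05·log₂0.05 = 0.2161
  cell (t,c): −0.05·log₂0.05 = 0.2161
Sum = 2.648 bits.

2.648 bits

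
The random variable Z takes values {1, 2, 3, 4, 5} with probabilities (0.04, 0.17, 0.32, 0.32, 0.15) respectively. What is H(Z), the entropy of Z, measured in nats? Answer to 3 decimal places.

H(Z) = −Σ p·ln p.
  −(0.04)·ln(0.04) = 0.1288
  −(0.17)·ln(0.17) = 0.3012
  −(0.32)·ln(0.32) = 0.3646
  −(0.32)·ln(0.32) = 0.3646
  −(0.15)·ln(0.15) = 0.2846
Sum: 0.1288 + 0.3012 + 0.3646 + 0.3646 + 0.2846 = 1.444 nats.

1.444 nats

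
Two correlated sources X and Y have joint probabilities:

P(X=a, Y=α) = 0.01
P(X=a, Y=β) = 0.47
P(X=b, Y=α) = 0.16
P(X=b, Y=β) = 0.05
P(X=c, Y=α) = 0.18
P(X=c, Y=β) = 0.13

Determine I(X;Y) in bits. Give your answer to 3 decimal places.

Marginals: p(X) = (0.4800, 0.2100, 0.3100), p(Y) = (0.3500, 0.6500).
I(X;Y) = H(X) + H(Y) − H(X,Y).
H(X) = 1.5049, H(Y) = 0.9341, H(X,Y) = 2.0455.
I(X;Y) = 1.5049 + 0.9341 − 2.0455 = 0.393 bits.

0.393 bits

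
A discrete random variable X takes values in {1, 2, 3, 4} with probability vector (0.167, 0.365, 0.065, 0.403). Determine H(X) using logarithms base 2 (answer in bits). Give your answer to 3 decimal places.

H(X) = −Σ p·log₂ p.
  −(0.167)·log₂(0.167) = 0.4312
  −(0.365)·log₂(0.365) = 0.5307
  −(0.065)·log₂(0.065) = 0.2563
  −(0.403)·log₂(0.403) = 0.5284
Sum: 0.4312 + 0.5307 + 0.2563 + 0.5284 = 1.747 bits.

1.747 bits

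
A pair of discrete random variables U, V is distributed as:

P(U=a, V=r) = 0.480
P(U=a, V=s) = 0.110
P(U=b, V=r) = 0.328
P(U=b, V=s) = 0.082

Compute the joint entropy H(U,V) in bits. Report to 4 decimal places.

1.6819 bits

H(U,V) = −Σ p(x,y)·log₂ p(x,y) over all 4 cells.
  cell (a,r): −0.480·log₂0.480 = 0.50827
  cell (a,s): −0.110·log₂0.110 = 0.35029
  cell (b,r): −0.328·log₂0.328 = 0.52750
  cell (b,s): −0.082·log₂0.082 = 0.29588
Sum = 1.6819 bits.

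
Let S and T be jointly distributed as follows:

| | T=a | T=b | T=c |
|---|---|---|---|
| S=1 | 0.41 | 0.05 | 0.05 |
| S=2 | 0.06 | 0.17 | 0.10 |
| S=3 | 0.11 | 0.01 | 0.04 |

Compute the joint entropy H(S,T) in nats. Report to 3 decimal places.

H(S,T) = −Σ p(x,y)·ln p(x,y) over all 9 cells.
  cell (1,a): −0.41·ln0.41 = 0.3656
  cell (1,b): −0.05·ln0.05 = 0.1498
  cell (1,c): −0.05·ln0.05 = 0.1498
  cell (2,a): −0.06·ln0.06 = 0.1688
  cell (2,b): −0.17·ln0.17 = 0.3012
  cell (2,c): −0.10·ln0.10 = 0.2303
  cell (3,a): −0.11·ln0.11 = 0.2428
  cell (3,b): −0.01·ln0.01 = 0.0461
  cell (3,c): −0.04·ln0.04 = 0.1288
Sum = 1.783 nats.

1.783 nats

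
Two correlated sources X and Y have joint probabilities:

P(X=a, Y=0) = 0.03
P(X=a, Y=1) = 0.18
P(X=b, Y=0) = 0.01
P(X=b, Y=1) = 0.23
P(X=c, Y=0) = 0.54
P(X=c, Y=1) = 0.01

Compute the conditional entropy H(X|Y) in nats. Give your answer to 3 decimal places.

0.496 nats

Chain rule: H(X|Y) = H(X,Y) − H(Y).
Marginals: p(X) = (0.2100, 0.2400, 0.5500), p(Y) = (0.5800, 0.4200).
H(X,Y) = 1.1767 nats; H(Y) = 0.6803 nats.
H(X|Y) = 1.1767 − 0.6803 = 0.496 nats.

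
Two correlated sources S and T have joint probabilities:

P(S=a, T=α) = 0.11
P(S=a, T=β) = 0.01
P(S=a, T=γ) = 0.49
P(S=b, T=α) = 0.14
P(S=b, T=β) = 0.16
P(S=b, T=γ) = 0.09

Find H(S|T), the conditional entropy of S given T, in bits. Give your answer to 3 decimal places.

0.663 bits

Marginals: p(S) = (0.6100, 0.3900), p(T) = (0.2500, 0.1700, 0.5800).
H(S|T) = Σ p(T) · H(S|T=·).
  T=α: p=0.2500, H(S|T=α) = 0.9896
  T=β: p=0.1700, H(S|T=β) = 0.3228
  T=γ: p=0.5800, H(S|T=γ) = 0.6226
Weighted sum = 0.663 bits.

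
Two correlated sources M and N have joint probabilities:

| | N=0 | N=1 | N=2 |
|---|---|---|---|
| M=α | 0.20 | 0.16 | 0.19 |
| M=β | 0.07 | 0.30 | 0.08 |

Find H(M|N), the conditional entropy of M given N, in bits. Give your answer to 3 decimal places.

0.888 bits

Chain rule: H(M|N) = H(M,N) − H(N).
Marginals: p(M) = (0.5500, 0.4500), p(N) = (0.2700, 0.4600, 0.2700).
H(M,N) = 2.4238 bits; H(N) = 1.5354 bits.
H(M|N) = 2.4238 − 1.5354 = 0.888 bits.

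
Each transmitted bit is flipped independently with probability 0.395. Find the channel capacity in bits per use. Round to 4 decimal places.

0.0320 bits

Binary symmetric channel: C = 1 − h₂(ε) where h₂ is the binary entropy function.
h₂(0.395) = −0.395·log₂0.395 − 0.605·log₂0.605 = 0.9680.
C = 1 − 0.9680 = 0.0320 bits per channel use.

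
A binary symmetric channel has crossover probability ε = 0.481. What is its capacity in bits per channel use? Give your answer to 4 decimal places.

Binary symmetric channel: C = 1 − h₂(ε) where h₂ is the binary entropy function.
h₂(0.481) = −0.481·log₂0.481 − 0.519·log₂0.519 = 0.9990.
C = 1 − 0.9990 = 0.0010 bits per channel use.

0.0010 bits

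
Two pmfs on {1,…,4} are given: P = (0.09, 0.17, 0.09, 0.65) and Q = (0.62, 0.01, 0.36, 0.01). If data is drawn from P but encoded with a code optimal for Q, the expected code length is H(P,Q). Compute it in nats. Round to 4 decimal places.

3.9112 nats

H(P,Q) = −Σ p·ln q.
  −0.09·ln(0.62) = 0.04302
  −0.17·ln(0.01) = 0.78288
  −0.09·ln(0.36) = 0.09195
  −0.65·ln(0.01) = 2.99336
H(P,Q) = 3.9112 nats.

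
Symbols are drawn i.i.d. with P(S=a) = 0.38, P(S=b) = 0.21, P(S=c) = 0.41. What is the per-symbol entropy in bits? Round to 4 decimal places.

H(S) = −Σ p·log₂ p.
  −(0.38)·log₂(0.38) = 0.53045
  −(0.21)·log₂(0.21) = 0.47282
  −(0.41)·log₂(0.41) = 0.52738
Sum: 0.53045 + 0.47282 + 0.52738 = 1.5307 bits.

1.5307 bits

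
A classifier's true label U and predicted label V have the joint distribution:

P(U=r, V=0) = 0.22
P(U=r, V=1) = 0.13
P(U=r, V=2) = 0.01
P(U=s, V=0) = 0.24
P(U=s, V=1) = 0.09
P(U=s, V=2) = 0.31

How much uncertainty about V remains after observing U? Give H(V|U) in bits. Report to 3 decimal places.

1.318 bits

Marginals: p(U) = (0.3600, 0.6400), p(V) = (0.4600, 0.2200, 0.3200).
H(V|U) = Σ p(U) · H(V|U=·).
  U=r: p=0.3600, H(V|U=r) = 1.1084
  U=s: p=0.6400, H(V|U=s) = 1.4352
Weighted sum = 1.318 bits.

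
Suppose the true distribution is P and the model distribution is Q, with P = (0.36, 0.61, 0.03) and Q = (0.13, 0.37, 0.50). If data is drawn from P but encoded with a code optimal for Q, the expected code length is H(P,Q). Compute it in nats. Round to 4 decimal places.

1.3618 nats

H(P,Q) = −Σ p·ln q.
  −0.36·ln(0.13) = 0.73448
  −0.61·ln(0.37) = 0.60649
  −0.03·ln(0.50) = 0.02079
H(P,Q) = 1.3618 nats.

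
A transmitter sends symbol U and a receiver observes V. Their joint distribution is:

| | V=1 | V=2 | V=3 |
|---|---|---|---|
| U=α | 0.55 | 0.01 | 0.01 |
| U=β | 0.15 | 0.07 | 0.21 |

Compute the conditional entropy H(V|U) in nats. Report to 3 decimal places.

0.536 nats

Chain rule: H(V|U) = H(U,V) − H(U).
Marginals: p(U) = (0.5700, 0.4300), p(V) = (0.7000, 0.0800, 0.2200).
H(U,V) = 1.2194 nats; H(U) = 0.6833 nats.
H(V|U) = 1.2194 − 0.6833 = 0.536 nats.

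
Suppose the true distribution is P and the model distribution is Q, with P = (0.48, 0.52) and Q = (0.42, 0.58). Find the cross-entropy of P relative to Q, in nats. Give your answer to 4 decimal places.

H(P,Q) = −Σ p·ln q.
  −0.48·ln(0.42) = 0.41640
  −0.52·ln(0.58) = 0.28326
H(P,Q) = 0.6997 nats.

0.6997 nats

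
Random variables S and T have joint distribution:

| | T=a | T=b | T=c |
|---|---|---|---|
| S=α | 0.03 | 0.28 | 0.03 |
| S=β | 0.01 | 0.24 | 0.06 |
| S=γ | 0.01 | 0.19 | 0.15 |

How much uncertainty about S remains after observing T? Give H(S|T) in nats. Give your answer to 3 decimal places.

1.035 nats

Marginals: p(S) = (0.3400, 0.3100, 0.3500), p(T) = (0.0500, 0.7100, 0.2400).
H(S|T) = Σ p(T) · H(S|T=·).
  T=a: p=0.0500, H(S|T=a) = 0.9503
  T=b: p=0.7100, H(S|T=b) = 1.0864
  T=c: p=0.2400, H(S|T=c) = 0.9003
Weighted sum = 1.035 nats.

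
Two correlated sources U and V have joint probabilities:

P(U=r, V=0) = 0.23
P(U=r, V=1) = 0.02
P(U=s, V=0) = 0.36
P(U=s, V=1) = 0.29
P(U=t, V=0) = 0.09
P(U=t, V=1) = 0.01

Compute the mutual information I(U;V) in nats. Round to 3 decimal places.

0.078 nats

Marginals: p(U) = (0.2500, 0.6500, 0.1000), p(V) = (0.6800, 0.3200).
I(U;V) = Σ p(x,y)·ln[p(x,y)/(p(x)p(y))].
  (r,0): 0.23·ln(1.3529) = 0.0695
  (r,1): 0.02·ln(0.2500) = -0.0277
  (s,0): 0.36·ln(0.8145) = -0.0739
  (s,1): 0.29·ln(1.3942) = 0.0964
  (t,0): 0.09·ln(1.3235) = 0.0252
  (t,1): 0.01·ln(0.3125) = -0.0116
Sum = 0.078 nats.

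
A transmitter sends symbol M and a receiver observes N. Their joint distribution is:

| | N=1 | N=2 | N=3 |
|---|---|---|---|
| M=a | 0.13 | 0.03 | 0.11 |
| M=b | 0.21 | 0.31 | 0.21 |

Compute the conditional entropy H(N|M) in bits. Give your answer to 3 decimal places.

Marginals: p(M) = (0.2700, 0.7300), p(N) = (0.3400, 0.3400, 0.3200).
H(N|M) = Σ p(M) · H(N|M=·).
  M=a: p=0.2700, H(N|M=a) = 1.3877
  M=b: p=0.7300, H(N|M=b) = 1.5589
Weighted sum = 1.513 bits.

1.513 bits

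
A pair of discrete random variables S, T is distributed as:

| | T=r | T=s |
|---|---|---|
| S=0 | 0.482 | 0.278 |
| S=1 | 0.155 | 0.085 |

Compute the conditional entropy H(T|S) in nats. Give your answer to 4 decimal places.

Marginals: p(S) = (0.7600, 0.2400), p(T) = (0.6370, 0.3630).
H(T|S) = Σ p(S) · H(T|S=·).
  S=0: p=0.7600, H(T|S=0) = 0.6567
  S=1: p=0.2400, H(T|S=1) = 0.6500
Weighted sum = 0.6551 nats.

0.6551 nats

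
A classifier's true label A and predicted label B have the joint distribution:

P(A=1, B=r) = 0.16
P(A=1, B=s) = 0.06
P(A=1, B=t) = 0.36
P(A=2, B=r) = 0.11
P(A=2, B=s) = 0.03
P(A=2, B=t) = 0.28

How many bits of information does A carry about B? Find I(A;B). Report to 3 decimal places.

Marginals: p(A) = (0.5800, 0.4200), p(B) = (0.2700, 0.0900, 0.6400).
I(A;B) = H(A) + H(B) − H(A,B).
H(A) = 0.9815, H(B) = 1.2347, H(A,B) = 2.2134.
I(A;B) = 0.9815 + 1.2347 − 2.2134 = 0.003 bits.

0.003 bits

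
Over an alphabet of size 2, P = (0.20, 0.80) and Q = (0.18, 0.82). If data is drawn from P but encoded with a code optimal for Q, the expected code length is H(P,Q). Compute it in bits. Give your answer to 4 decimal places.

H(P,Q) = −Σ p·log₂ q.
  −0.20·log₂(0.18) = 0.49479
  −0.80·log₂(0.82) = 0.22904
H(P,Q) = 0.7238 bits.

0.7238 bits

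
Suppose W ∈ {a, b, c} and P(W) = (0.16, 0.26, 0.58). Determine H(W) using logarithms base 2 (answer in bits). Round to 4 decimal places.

1.3841 bits

H(W) = −Σ p·log₂ p.
  −(0.16)·log₂(0.16) = 0.42302
  −(0.26)·log₂(0.26) = 0.50529
  −(0.58)·log₂(0.58) = 0.45581
Sum: 0.42302 + 0.50529 + 0.45581 = 1.3841 bits.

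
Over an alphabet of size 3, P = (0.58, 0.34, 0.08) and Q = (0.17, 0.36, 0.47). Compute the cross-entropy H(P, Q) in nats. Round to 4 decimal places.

1.4355 nats

H(P,Q) = −Σ p·ln q.
  −0.58·ln(0.17) = 1.02773
  −0.34·ln(0.36) = 0.34736
  −0.08·ln(0.47) = 0.06040
H(P,Q) = 1.4355 nats.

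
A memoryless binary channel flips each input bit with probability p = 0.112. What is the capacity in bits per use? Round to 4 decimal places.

Binary symmetric channel: C = 1 − h₂(ε) where h₂ is the binary entropy function.
h₂(0.112) = −0.112·log₂0.112 − 0.888·log₂0.888 = 0.5059.
C = 1 − 0.5059 = 0.4941 bits per channel use.

0.4941 bits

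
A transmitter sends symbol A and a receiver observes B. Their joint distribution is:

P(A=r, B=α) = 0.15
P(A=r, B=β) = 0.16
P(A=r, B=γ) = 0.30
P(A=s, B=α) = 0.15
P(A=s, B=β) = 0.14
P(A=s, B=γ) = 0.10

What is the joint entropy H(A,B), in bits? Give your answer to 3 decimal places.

2.494 bits

H(A,B) = −Σ p(x,y)·log₂ p(x,y) over all 6 cells.
  cell (r,α): −0.15·log₂0.15 = 0.4105
  cell (r,β): −0.16·log₂0.16 = 0.4230
  cell (r,γ): −0.30·log₂0.30 = 0.5211
  cell (s,α): −0.15·log₂0.15 = 0.4105
  cell (s,β): −0.14·log₂0.14 = 0.3971
  cell (s,γ): −0.10·log₂0.10 = 0.3322
Sum = 2.494 bits.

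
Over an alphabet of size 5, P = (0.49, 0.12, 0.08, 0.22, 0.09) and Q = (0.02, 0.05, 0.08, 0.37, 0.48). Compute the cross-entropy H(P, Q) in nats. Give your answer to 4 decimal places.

2.7632 nats

H(P,Q) = −Σ p·ln q.
  −0.49·ln(0.02) = 1.91689
  −0.12·ln(0.05) = 0.35949
  −0.08·ln(0.08) = 0.20206
  −0.22·ln(0.37) = 0.21874
  −0.09·ln(0.48) = 0.06606
H(P,Q) = 2.7632 nats.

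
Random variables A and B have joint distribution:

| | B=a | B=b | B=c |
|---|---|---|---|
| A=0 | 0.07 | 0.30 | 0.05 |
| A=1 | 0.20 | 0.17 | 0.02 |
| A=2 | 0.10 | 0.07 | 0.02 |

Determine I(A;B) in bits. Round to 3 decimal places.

Marginals: p(A) = (0.4200, 0.3900, 0.1900), p(B) = (0.3700, 0.5400, 0.0900).
I(A;B) = Σ p(x,y)·log₂[p(x,y)/(p(x)p(y))].
  (0,a): 0.07·log₂(0.4505) = -0.0805
  (0,b): 0.30·log₂(1.3228) = 0.1211
  (0,c): 0.05·log₂(1.3228) = 0.0202
  (1,a): 0.20·log₂(1.3860) = 0.0942
  (1,b): 0.17·log₂(0.8072) = -0.0525
  (1,c): 0.02·log₂(0.5698) = -0.0162
  (2,a): 0.10·log₂(1.4225) = 0.0508
  (2,b): 0.07·log₂(0.6823) = -0.0386
  (2,c): 0.02·log₂(1.1696) = 0.0045
Sum = 0.103 bits.

0.103 bits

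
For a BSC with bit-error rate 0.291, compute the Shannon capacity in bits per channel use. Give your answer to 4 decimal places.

Binary symmetric channel: C = 1 − h₂(ε) where h₂ is the binary entropy function.
h₂(0.291) = −0.291·log₂0.291 − 0.709·log₂0.709 = 0.8700.
C = 1 − 0.8700 = 0.1300 bits per channel use.

0.1300 bits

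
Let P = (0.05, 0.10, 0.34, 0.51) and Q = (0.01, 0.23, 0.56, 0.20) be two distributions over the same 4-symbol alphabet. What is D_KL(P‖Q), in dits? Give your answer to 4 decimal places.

D(P‖Q) = Σ p·log₁₀(p/q).
  0.05·log₁₀(0.05/0.01) = 0.03495
  0.10·log₁₀(0.10/0.23) = -0.03617
  0.34·log₁₀(0.34/0.56) = -0.07368
  0.51·log₁₀(0.51/0.20) = 0.20734
D(P‖Q) = 0.1324 dits.

0.1324 dits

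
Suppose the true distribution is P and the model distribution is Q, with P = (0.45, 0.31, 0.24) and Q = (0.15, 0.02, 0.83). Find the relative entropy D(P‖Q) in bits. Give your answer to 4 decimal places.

D(P‖Q) = Σ p·log₂(p/q).
  0.45·log₂(0.45/0.15) = 0.71323
  0.31·log₂(0.31/0.02) = 1.22580
  0.24·log₂(0.24/0.83) = -0.42962
D(P‖Q) = 1.5094 bits.

1.5094 bits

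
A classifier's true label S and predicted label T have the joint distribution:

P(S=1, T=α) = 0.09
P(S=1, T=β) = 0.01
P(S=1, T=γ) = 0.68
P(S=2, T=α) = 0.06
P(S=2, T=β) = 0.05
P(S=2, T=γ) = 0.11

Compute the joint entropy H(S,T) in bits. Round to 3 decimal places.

H(S,T) = −Σ p(x,y)·log₂ p(x,y) over all 6 cells.
  cell (1,α): −0.09·log₂0.09 = 0.3127
  cell (1,β): −0.01·log₂0.01 = 0.0664
  cell (1,γ): −0.68·log₂0.68 = 0.3783
  cell (2,α): −0.06·log₂0.06 = 0.2435
  cell (2,β): −0.05·log₂0.05 = 0.2161
  cell (2,γ): −0.11·log₂0.11 = 0.3503
Sum = 1.567 bits.

1.567 bits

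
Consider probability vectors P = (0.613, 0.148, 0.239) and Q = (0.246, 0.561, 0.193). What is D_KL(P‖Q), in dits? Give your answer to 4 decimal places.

D(P‖Q) = Σ p·log₁₀(p/q).
  0.613·log₁₀(0.613/0.246) = 0.24307
  0.148·log₁₀(0.148/0.561) = -0.08565
  0.239·log₁₀(0.239/0.193) = 0.02219
D(P‖Q) = 0.1796 dits.

0.1796 dits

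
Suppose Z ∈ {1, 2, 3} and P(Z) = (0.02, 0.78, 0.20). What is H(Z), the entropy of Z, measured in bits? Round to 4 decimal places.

H(Z) = −Σ p·log₂ p.
  −(0.02)·log₂(0.02) = 0.11288
  −(0.78)·log₂(0.78) = 0.27959
  −(0.20)·log₂(0.20) = 0.46439
Sum: 0.11288 + 0.27959 + 0.46439 = 0.8569 bits.

0.8569 bits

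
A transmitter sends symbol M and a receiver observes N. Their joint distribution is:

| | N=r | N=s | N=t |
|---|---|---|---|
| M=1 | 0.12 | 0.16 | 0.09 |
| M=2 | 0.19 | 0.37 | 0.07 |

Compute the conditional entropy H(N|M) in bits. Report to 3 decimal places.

Chain rule: H(N|M) = H(M,N) − H(M).
Marginals: p(M) = (0.3700, 0.6300), p(N) = (0.3100, 0.5300, 0.1600).
H(M,N) = 2.3572 bits; H(M) = 0.9507 bits.
H(N|M) = 2.3572 − 0.9507 = 1.407 bits.

1.407 bits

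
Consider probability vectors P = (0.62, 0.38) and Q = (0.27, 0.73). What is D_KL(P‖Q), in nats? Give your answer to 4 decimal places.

D(P‖Q) = Σ p·ln(p/q).
  0.62·ln(0.62/0.27) = 0.51540
  0.38·ln(0.38/0.73) = -0.24809
D(P‖Q) = 0.2673 nats.

0.2673 nats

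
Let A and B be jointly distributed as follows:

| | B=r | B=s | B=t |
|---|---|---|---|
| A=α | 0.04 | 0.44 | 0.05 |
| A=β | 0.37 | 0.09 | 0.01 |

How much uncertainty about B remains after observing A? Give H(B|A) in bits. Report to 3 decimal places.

0.835 bits

Marginals: p(A) = (0.5300, 0.4700), p(B) = (0.4100, 0.5300, 0.0600).
H(B|A) = Σ p(A) · H(B|A=·).
  A=α: p=0.5300, H(B|A=α) = 0.8256
  A=β: p=0.4700, H(B|A=β) = 0.8465
Weighted sum = 0.835 bits.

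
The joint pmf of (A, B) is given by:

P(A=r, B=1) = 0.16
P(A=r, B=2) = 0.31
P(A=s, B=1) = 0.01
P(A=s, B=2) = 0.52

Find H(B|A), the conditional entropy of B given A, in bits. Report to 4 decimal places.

0.5064 bits

Marginals: p(A) = (0.4700, 0.5300), p(B) = (0.1700, 0.8300).
H(B|A) = Σ p(A) · H(B|A=·).
  A=r: p=0.4700, H(B|A=r) = 0.9252
  A=s: p=0.5300, H(B|A=s) = 0.1350
Weighted sum = 0.5064 bits.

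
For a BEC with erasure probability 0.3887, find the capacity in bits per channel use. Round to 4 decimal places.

0.6113 bits

Binary erasure channel: capacity C = 1 − ε.
C = 1 − 0.3887 = 0.6113 bits per channel use.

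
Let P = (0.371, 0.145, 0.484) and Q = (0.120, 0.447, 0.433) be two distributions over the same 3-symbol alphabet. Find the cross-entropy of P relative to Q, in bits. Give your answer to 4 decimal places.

H(P,Q) = −Σ p·log₂ q.
  −0.371·log₂(0.120) = 1.13485
  −0.145·log₂(0.447) = 0.16844
  −0.484·log₂(0.433) = 0.58446
H(P,Q) = 1.8877 bits.

1.8877 bits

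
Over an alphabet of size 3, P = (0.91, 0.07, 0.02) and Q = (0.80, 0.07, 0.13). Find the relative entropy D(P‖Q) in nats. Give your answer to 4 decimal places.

D(P‖Q) = Σ p·ln(p/q).
  0.91·ln(0.91/0.80) = 0.11724
  0.07·ln(0.07/0.07) = 0.00000
  0.02·ln(0.02/0.13) = -0.03744
D(P‖Q) = 0.0798 nats.

0.0798 nats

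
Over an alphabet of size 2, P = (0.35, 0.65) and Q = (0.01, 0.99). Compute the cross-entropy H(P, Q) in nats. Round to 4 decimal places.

H(P,Q) = −Σ p·ln q.
  −0.35·ln(0.01) = 1.61181
  −0.65·ln(0.99) = 0.00653
H(P,Q) = 1.6183 nats.

1.6183 nats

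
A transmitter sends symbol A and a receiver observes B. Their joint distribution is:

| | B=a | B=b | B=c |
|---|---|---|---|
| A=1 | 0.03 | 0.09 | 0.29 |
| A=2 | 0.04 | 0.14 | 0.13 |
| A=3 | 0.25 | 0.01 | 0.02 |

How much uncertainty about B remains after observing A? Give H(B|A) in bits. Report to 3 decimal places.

Marginals: p(A) = (0.4100, 0.3100, 0.2800), p(B) = (0.3200, 0.2400, 0.4400).
H(B|A) = Σ p(A) · H(B|A=·).
  A=1: p=0.4100, H(B|A=1) = 1.1096
  A=2: p=0.3100, H(B|A=2) = 1.4249
  A=3: p=0.2800, H(B|A=3) = 0.5896
Weighted sum = 1.062 bits.

1.062 bits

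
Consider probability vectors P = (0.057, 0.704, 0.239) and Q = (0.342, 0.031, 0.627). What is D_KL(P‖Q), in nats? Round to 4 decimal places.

1.8658 nats

D(P‖Q) = Σ p·ln(p/q).
  0.057·ln(0.057/0.342) = -0.10213
  0.704·ln(0.704/0.031) = 2.19844
  0.239·ln(0.239/0.627) = -0.23051
D(P‖Q) = 1.8658 nats.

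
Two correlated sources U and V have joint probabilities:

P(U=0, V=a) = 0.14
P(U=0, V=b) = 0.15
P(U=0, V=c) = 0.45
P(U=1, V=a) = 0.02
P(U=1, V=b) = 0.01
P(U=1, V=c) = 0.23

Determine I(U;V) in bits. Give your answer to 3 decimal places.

Marginals: p(U) = (0.7400, 0.2600), p(V) = (0.1600, 0.1600, 0.6800).
I(U;V) = H(U) + H(V) − H(U,V).
H(U) = 0.8267, H(V) = 1.2244, H(U,V) = 1.9930.
I(U;V) = 0.8267 + 1.2244 − 1.9930 = 0.058 bits.

0.058 bits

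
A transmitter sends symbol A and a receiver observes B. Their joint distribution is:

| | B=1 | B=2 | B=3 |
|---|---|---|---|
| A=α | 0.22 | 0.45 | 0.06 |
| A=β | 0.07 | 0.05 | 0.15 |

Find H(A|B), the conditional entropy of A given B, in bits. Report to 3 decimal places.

0.647 bits

Chain rule: H(A|B) = H(A,B) − H(B).
Marginals: p(A) = (0.7300, 0.2700), p(B) = (0.2900, 0.5000, 0.2100).
H(A,B) = 2.1377 bits; H(B) = 1.4907 bits.
H(A|B) = 2.1377 − 1.4907 = 0.647 bits.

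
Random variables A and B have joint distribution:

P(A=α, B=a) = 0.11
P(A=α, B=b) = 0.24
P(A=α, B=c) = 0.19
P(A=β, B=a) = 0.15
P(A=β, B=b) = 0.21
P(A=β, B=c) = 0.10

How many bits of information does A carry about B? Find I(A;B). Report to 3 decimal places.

0.022 bits

Marginals: p(A) = (0.5400, 0.4600), p(B) = (0.2600, 0.4500, 0.2900).
I(A;B) = Σ p(x,y)·log₂[p(x,y)/(p(x)p(y))].
  (α,a): 0.11·log₂(0.7835) = -0.0387
  (α,b): 0.24·log₂(0.9877) = -0.0043
  (α,c): 0.19·log₂(1.2133) = 0.0530
  (β,a): 0.15·log₂(1.2542) = 0.0490
  (β,b): 0.21·log₂(1.0145) = 0.0044
  (β,c): 0.10·log₂(0.7496) = -0.0416
Sum = 0.022 bits.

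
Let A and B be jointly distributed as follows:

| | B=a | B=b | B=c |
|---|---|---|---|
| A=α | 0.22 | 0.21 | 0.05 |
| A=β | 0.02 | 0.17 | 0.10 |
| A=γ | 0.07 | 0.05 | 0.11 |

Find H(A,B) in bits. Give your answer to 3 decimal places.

H(A,B) = −Σ p(x,y)·log₂ p(x,y) over all 9 cells.
  cell (α,a): −0.22·log₂0.22 = 0.4806
  cell (α,b): −0.21·log₂0.21 = 0.4728
  cell (α,c): −0.05·log₂0.05 = 0.2161
  cell (β,a): −0.02·log₂0.02 = 0.1129
  cell (β,b): −0.17·log₂0.17 = 0.4346
  cell (β,c): −0.10·log₂0.10 = 0.3322
  cell (γ,a): −0.07·log₂0.07 = 0.2686
  cell (γ,b): −0.05·log₂0.05 = 0.2161
  cell (γ,c): −0.11·log₂0.11 = 0.3503
Sum = 2.884 bits.

2.884 bits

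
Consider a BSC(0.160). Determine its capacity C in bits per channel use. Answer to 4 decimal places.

0.3657 bits

Binary symmetric channel: C = 1 − h₂(ε) where h₂ is the binary entropy function.
h₂(0.160) = −0.160·log₂0.160 − 0.840·log₂0.840 = 0.6343.
C = 1 − 0.6343 = 0.3657 bits per channel use.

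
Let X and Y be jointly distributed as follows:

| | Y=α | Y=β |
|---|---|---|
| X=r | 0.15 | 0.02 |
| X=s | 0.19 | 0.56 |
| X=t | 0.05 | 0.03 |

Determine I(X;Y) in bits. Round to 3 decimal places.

0.187 bits

Marginals: p(X) = (0.1700, 0.7500, 0.0800), p(Y) = (0.3900, 0.6100).
I(X;Y) = H(X) + H(Y) − H(X,Y).
H(X) = 1.0374, H(Y) = 0.9648, H(X,Y) = 1.8150.
I(X;Y) = 1.0374 + 0.9648 − 1.8150 = 0.187 bits.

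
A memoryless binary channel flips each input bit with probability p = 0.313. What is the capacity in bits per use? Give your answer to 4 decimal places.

Binary symmetric channel: C = 1 − h₂(ε) where h₂ is the binary entropy function.
h₂(0.313) = −0.313·log₂0.313 − 0.687·log₂0.687 = 0.8966.
C = 1 − 0.8966 = 0.1034 bits per channel use.

0.1034 bits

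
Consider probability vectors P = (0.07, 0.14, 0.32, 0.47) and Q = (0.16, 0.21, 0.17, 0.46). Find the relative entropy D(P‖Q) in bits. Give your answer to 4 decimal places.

0.1412 bits

D(P‖Q) = Σ p·log₂(p/q).
  0.07·log₂(0.07/0.16) = -0.08349
  0.14·log₂(0.14/0.21) = -0.08189
  0.32·log₂(0.32/0.17) = 0.29201
  0.47·log₂(0.47/0.46) = 0.01458
D(P‖Q) = 0.1412 bits.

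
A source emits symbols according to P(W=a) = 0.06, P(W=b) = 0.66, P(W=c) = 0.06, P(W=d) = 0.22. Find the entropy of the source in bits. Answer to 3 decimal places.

H(W) = −Σ p·log₂ p.
  −(0.06)·log₂(0.06) = 0.2435
  −(0.66)·log₂(0.66) = 0.3956
  −(0.06)·log₂(0.06) = 0.2435
  −(0.22)·log₂(0.22) = 0.4806
Sum: 0.2435 + 0.3956 + 0.2435 + 0.4806 = 1.363 bits.

1.363 bits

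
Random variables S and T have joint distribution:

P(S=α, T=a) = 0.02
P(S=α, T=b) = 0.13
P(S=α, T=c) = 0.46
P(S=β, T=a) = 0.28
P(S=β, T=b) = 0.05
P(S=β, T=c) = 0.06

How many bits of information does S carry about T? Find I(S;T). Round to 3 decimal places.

0.437 bits

Marginals: p(S) = (0.6100, 0.3900), p(T) = (0.3000, 0.1800, 0.5200).
I(S;T) = Σ p(x,y)·log₂[p(x,y)/(p(x)p(y))].
  (α,a): 0.02·log₂(0.1093) = -0.0639
  (α,b): 0.13·log₂(1.1840) = 0.0317
  (α,c): 0.46·log₂(1.4502) = 0.2467
  (β,a): 0.28·log₂(2.3932) = 0.3525
  (β,b): 0.05·log₂(0.7123) = -0.0245
  (β,c): 0.06·log₂(0.2959) = -0.1054
Sum = 0.437 bits.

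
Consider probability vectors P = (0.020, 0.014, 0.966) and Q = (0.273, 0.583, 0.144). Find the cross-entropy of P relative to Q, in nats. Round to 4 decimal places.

1.9056 nats

H(P,Q) = −Σ p·ln q.
  −0.020·ln(0.273) = 0.02597
  −0.014·ln(0.583) = 0.00755
  −0.966·ln(0.144) = 1.87205
H(P,Q) = 1.9056 nats.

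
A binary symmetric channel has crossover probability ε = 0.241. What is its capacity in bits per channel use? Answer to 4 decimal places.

0.2033 bits

Binary symmetric channel: C = 1 − h₂(ε) where h₂ is the binary entropy function.
h₂(0.241) = −0.241·log₂0.241 − 0.759·log₂0.759 = 0.7967.
C = 1 − 0.7967 = 0.2033 bits per channel use.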